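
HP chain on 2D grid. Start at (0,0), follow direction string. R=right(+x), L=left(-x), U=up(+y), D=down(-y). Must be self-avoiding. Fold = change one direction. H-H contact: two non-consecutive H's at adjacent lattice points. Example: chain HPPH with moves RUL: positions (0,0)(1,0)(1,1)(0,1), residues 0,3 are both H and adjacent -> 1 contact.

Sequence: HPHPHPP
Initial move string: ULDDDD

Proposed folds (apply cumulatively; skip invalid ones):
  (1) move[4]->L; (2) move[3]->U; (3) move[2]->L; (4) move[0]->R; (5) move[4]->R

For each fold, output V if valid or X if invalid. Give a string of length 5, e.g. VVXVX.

Answer: VXVXV

Derivation:
Initial: ULDDDD -> [(0, 0), (0, 1), (-1, 1), (-1, 0), (-1, -1), (-1, -2), (-1, -3)]
Fold 1: move[4]->L => ULDDLD VALID
Fold 2: move[3]->U => ULDULD INVALID (collision), skipped
Fold 3: move[2]->L => ULLDLD VALID
Fold 4: move[0]->R => RLLDLD INVALID (collision), skipped
Fold 5: move[4]->R => ULLDRD VALID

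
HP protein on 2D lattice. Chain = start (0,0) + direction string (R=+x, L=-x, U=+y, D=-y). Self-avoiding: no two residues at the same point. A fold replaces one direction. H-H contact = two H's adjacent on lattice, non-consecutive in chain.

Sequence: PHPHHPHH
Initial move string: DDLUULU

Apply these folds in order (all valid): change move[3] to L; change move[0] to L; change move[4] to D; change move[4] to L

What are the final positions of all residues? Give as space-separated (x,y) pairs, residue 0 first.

Answer: (0,0) (-1,0) (-1,-1) (-2,-1) (-3,-1) (-4,-1) (-5,-1) (-5,0)

Derivation:
Initial moves: DDLUULU
Fold: move[3]->L => DDLLULU (positions: [(0, 0), (0, -1), (0, -2), (-1, -2), (-2, -2), (-2, -1), (-3, -1), (-3, 0)])
Fold: move[0]->L => LDLLULU (positions: [(0, 0), (-1, 0), (-1, -1), (-2, -1), (-3, -1), (-3, 0), (-4, 0), (-4, 1)])
Fold: move[4]->D => LDLLDLU (positions: [(0, 0), (-1, 0), (-1, -1), (-2, -1), (-3, -1), (-3, -2), (-4, -2), (-4, -1)])
Fold: move[4]->L => LDLLLLU (positions: [(0, 0), (-1, 0), (-1, -1), (-2, -1), (-3, -1), (-4, -1), (-5, -1), (-5, 0)])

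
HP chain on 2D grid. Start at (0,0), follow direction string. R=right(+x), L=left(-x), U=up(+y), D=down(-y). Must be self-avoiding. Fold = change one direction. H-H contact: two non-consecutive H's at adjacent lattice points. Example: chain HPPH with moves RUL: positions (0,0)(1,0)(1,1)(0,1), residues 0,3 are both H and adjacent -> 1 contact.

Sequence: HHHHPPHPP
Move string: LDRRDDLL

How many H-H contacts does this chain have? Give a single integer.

Answer: 1

Derivation:
Positions: [(0, 0), (-1, 0), (-1, -1), (0, -1), (1, -1), (1, -2), (1, -3), (0, -3), (-1, -3)]
H-H contact: residue 0 @(0,0) - residue 3 @(0, -1)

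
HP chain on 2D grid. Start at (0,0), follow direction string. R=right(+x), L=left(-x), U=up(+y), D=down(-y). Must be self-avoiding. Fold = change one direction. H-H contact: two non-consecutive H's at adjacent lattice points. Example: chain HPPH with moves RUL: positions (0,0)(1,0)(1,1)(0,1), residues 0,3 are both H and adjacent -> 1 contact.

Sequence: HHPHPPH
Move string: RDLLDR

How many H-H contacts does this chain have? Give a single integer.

Positions: [(0, 0), (1, 0), (1, -1), (0, -1), (-1, -1), (-1, -2), (0, -2)]
H-H contact: residue 0 @(0,0) - residue 3 @(0, -1)
H-H contact: residue 3 @(0,-1) - residue 6 @(0, -2)

Answer: 2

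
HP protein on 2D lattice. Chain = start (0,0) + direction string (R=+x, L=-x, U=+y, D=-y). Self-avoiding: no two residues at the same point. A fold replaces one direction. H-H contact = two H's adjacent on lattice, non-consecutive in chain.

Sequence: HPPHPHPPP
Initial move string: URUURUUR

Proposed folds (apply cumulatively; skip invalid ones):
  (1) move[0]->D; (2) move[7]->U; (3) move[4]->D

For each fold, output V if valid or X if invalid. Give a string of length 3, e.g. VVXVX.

Answer: VVX

Derivation:
Initial: URUURUUR -> [(0, 0), (0, 1), (1, 1), (1, 2), (1, 3), (2, 3), (2, 4), (2, 5), (3, 5)]
Fold 1: move[0]->D => DRUURUUR VALID
Fold 2: move[7]->U => DRUURUUU VALID
Fold 3: move[4]->D => DRUUDUUU INVALID (collision), skipped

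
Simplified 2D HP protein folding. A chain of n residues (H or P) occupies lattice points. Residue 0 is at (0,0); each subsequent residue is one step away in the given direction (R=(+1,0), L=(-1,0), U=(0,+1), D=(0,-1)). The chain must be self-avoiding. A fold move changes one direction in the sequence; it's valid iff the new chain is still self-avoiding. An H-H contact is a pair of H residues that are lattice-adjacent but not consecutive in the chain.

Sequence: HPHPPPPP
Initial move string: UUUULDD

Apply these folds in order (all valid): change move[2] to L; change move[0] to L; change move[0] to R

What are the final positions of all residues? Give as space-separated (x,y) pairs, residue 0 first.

Answer: (0,0) (1,0) (1,1) (0,1) (0,2) (-1,2) (-1,1) (-1,0)

Derivation:
Initial moves: UUUULDD
Fold: move[2]->L => UULULDD (positions: [(0, 0), (0, 1), (0, 2), (-1, 2), (-1, 3), (-2, 3), (-2, 2), (-2, 1)])
Fold: move[0]->L => LULULDD (positions: [(0, 0), (-1, 0), (-1, 1), (-2, 1), (-2, 2), (-3, 2), (-3, 1), (-3, 0)])
Fold: move[0]->R => RULULDD (positions: [(0, 0), (1, 0), (1, 1), (0, 1), (0, 2), (-1, 2), (-1, 1), (-1, 0)])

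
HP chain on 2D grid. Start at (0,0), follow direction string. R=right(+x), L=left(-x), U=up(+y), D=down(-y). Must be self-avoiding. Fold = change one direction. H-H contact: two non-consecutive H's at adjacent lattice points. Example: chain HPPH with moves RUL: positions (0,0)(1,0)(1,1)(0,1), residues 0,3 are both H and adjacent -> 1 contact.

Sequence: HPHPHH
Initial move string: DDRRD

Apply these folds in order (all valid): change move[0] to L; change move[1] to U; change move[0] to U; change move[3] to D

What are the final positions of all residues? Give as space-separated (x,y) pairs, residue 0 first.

Initial moves: DDRRD
Fold: move[0]->L => LDRRD (positions: [(0, 0), (-1, 0), (-1, -1), (0, -1), (1, -1), (1, -2)])
Fold: move[1]->U => LURRD (positions: [(0, 0), (-1, 0), (-1, 1), (0, 1), (1, 1), (1, 0)])
Fold: move[0]->U => UURRD (positions: [(0, 0), (0, 1), (0, 2), (1, 2), (2, 2), (2, 1)])
Fold: move[3]->D => UURDD (positions: [(0, 0), (0, 1), (0, 2), (1, 2), (1, 1), (1, 0)])

Answer: (0,0) (0,1) (0,2) (1,2) (1,1) (1,0)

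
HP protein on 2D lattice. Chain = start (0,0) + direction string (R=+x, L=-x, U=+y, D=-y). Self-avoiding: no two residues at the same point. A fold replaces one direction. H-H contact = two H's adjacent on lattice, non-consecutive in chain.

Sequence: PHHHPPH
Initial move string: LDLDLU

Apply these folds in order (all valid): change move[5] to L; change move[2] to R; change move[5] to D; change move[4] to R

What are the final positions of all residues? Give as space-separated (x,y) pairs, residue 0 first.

Initial moves: LDLDLU
Fold: move[5]->L => LDLDLL (positions: [(0, 0), (-1, 0), (-1, -1), (-2, -1), (-2, -2), (-3, -2), (-4, -2)])
Fold: move[2]->R => LDRDLL (positions: [(0, 0), (-1, 0), (-1, -1), (0, -1), (0, -2), (-1, -2), (-2, -2)])
Fold: move[5]->D => LDRDLD (positions: [(0, 0), (-1, 0), (-1, -1), (0, -1), (0, -2), (-1, -2), (-1, -3)])
Fold: move[4]->R => LDRDRD (positions: [(0, 0), (-1, 0), (-1, -1), (0, -1), (0, -2), (1, -2), (1, -3)])

Answer: (0,0) (-1,0) (-1,-1) (0,-1) (0,-2) (1,-2) (1,-3)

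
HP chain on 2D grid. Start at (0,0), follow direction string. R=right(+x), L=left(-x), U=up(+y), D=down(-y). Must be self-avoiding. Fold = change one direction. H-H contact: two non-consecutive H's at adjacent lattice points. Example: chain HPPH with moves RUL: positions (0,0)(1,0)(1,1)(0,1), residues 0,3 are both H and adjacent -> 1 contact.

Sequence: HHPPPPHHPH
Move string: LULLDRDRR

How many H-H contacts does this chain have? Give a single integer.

Answer: 2

Derivation:
Positions: [(0, 0), (-1, 0), (-1, 1), (-2, 1), (-3, 1), (-3, 0), (-2, 0), (-2, -1), (-1, -1), (0, -1)]
H-H contact: residue 0 @(0,0) - residue 9 @(0, -1)
H-H contact: residue 1 @(-1,0) - residue 6 @(-2, 0)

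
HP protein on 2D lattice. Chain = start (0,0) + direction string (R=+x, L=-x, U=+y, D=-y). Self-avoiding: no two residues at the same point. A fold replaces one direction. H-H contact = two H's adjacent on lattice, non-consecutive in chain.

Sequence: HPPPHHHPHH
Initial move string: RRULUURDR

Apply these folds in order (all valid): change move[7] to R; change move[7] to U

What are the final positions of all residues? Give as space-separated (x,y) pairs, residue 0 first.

Answer: (0,0) (1,0) (2,0) (2,1) (1,1) (1,2) (1,3) (2,3) (2,4) (3,4)

Derivation:
Initial moves: RRULUURDR
Fold: move[7]->R => RRULUURRR (positions: [(0, 0), (1, 0), (2, 0), (2, 1), (1, 1), (1, 2), (1, 3), (2, 3), (3, 3), (4, 3)])
Fold: move[7]->U => RRULUURUR (positions: [(0, 0), (1, 0), (2, 0), (2, 1), (1, 1), (1, 2), (1, 3), (2, 3), (2, 4), (3, 4)])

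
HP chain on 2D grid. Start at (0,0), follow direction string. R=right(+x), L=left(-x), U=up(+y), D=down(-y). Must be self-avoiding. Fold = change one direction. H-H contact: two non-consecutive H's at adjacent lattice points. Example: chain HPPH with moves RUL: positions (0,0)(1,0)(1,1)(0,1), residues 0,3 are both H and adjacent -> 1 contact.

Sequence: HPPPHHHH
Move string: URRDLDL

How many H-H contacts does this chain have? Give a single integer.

Answer: 2

Derivation:
Positions: [(0, 0), (0, 1), (1, 1), (2, 1), (2, 0), (1, 0), (1, -1), (0, -1)]
H-H contact: residue 0 @(0,0) - residue 5 @(1, 0)
H-H contact: residue 0 @(0,0) - residue 7 @(0, -1)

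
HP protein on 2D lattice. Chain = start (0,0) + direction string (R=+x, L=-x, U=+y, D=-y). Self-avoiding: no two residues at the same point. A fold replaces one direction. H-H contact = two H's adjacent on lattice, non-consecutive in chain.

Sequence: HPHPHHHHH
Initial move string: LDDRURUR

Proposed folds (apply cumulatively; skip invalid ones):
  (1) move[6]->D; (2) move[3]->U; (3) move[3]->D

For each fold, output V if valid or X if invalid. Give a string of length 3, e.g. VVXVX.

Answer: VXX

Derivation:
Initial: LDDRURUR -> [(0, 0), (-1, 0), (-1, -1), (-1, -2), (0, -2), (0, -1), (1, -1), (1, 0), (2, 0)]
Fold 1: move[6]->D => LDDRURDR VALID
Fold 2: move[3]->U => LDDUURDR INVALID (collision), skipped
Fold 3: move[3]->D => LDDDURDR INVALID (collision), skipped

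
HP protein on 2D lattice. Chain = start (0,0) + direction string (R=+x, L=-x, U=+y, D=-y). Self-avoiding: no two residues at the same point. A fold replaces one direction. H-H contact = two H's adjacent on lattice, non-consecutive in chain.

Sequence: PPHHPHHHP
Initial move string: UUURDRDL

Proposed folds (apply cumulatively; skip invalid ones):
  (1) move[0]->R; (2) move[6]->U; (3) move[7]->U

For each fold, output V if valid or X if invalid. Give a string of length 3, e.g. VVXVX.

Answer: VXX

Derivation:
Initial: UUURDRDL -> [(0, 0), (0, 1), (0, 2), (0, 3), (1, 3), (1, 2), (2, 2), (2, 1), (1, 1)]
Fold 1: move[0]->R => RUURDRDL VALID
Fold 2: move[6]->U => RUURDRUL INVALID (collision), skipped
Fold 3: move[7]->U => RUURDRDU INVALID (collision), skipped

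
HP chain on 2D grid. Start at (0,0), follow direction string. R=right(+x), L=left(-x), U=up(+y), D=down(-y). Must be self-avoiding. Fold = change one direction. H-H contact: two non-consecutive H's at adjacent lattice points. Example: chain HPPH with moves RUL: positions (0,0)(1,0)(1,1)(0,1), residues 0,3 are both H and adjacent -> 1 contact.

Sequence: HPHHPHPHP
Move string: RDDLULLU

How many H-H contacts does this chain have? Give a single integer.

Answer: 2

Derivation:
Positions: [(0, 0), (1, 0), (1, -1), (1, -2), (0, -2), (0, -1), (-1, -1), (-2, -1), (-2, 0)]
H-H contact: residue 0 @(0,0) - residue 5 @(0, -1)
H-H contact: residue 2 @(1,-1) - residue 5 @(0, -1)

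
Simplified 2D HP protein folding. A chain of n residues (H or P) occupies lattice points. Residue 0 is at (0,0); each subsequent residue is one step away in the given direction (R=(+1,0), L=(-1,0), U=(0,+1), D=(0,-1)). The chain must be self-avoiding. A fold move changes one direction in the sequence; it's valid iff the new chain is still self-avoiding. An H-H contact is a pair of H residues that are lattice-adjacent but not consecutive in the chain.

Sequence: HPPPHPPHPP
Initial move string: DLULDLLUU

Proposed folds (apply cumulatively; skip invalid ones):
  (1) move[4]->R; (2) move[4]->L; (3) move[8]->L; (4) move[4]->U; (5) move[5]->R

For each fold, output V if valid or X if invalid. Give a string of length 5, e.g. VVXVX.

Initial: DLULDLLUU -> [(0, 0), (0, -1), (-1, -1), (-1, 0), (-2, 0), (-2, -1), (-3, -1), (-4, -1), (-4, 0), (-4, 1)]
Fold 1: move[4]->R => DLULRLLUU INVALID (collision), skipped
Fold 2: move[4]->L => DLULLLLUU VALID
Fold 3: move[8]->L => DLULLLLUL VALID
Fold 4: move[4]->U => DLULULLUL VALID
Fold 5: move[5]->R => DLULURLUL INVALID (collision), skipped

Answer: XVVVX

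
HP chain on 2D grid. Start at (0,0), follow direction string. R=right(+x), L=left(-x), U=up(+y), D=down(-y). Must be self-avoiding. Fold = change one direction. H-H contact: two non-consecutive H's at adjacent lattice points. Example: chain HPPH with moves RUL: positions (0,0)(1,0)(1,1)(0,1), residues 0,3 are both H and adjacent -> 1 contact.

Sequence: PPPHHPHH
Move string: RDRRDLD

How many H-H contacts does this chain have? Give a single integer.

Answer: 1

Derivation:
Positions: [(0, 0), (1, 0), (1, -1), (2, -1), (3, -1), (3, -2), (2, -2), (2, -3)]
H-H contact: residue 3 @(2,-1) - residue 6 @(2, -2)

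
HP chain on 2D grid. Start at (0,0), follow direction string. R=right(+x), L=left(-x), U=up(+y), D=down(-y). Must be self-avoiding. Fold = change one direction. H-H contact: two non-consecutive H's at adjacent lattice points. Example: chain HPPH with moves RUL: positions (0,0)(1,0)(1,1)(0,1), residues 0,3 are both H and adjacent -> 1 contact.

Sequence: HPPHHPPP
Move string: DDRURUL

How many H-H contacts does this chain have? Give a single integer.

Positions: [(0, 0), (0, -1), (0, -2), (1, -2), (1, -1), (2, -1), (2, 0), (1, 0)]
No H-H contacts found.

Answer: 0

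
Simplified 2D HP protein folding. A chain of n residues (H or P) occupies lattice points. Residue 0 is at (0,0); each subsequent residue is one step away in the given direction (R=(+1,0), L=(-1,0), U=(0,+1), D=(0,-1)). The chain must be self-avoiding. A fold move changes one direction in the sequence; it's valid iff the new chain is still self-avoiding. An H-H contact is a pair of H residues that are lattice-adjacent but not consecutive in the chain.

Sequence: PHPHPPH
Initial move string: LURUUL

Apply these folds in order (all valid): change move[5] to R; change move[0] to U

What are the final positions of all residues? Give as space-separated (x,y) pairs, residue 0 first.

Answer: (0,0) (0,1) (0,2) (1,2) (1,3) (1,4) (2,4)

Derivation:
Initial moves: LURUUL
Fold: move[5]->R => LURUUR (positions: [(0, 0), (-1, 0), (-1, 1), (0, 1), (0, 2), (0, 3), (1, 3)])
Fold: move[0]->U => UURUUR (positions: [(0, 0), (0, 1), (0, 2), (1, 2), (1, 3), (1, 4), (2, 4)])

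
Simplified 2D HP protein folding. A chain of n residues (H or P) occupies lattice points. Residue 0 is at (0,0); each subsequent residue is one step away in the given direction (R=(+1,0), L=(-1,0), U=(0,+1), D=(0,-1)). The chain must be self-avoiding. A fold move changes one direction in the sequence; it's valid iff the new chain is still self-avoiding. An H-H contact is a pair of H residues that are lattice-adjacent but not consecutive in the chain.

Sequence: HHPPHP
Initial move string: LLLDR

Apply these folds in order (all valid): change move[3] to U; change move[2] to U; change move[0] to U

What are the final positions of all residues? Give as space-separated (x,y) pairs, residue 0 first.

Initial moves: LLLDR
Fold: move[3]->U => LLLUR (positions: [(0, 0), (-1, 0), (-2, 0), (-3, 0), (-3, 1), (-2, 1)])
Fold: move[2]->U => LLUUR (positions: [(0, 0), (-1, 0), (-2, 0), (-2, 1), (-2, 2), (-1, 2)])
Fold: move[0]->U => ULUUR (positions: [(0, 0), (0, 1), (-1, 1), (-1, 2), (-1, 3), (0, 3)])

Answer: (0,0) (0,1) (-1,1) (-1,2) (-1,3) (0,3)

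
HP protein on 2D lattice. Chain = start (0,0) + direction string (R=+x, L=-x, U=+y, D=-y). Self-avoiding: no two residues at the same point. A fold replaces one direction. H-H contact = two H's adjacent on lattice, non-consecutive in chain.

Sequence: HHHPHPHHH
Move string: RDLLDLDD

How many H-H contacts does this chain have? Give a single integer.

Positions: [(0, 0), (1, 0), (1, -1), (0, -1), (-1, -1), (-1, -2), (-2, -2), (-2, -3), (-2, -4)]
No H-H contacts found.

Answer: 0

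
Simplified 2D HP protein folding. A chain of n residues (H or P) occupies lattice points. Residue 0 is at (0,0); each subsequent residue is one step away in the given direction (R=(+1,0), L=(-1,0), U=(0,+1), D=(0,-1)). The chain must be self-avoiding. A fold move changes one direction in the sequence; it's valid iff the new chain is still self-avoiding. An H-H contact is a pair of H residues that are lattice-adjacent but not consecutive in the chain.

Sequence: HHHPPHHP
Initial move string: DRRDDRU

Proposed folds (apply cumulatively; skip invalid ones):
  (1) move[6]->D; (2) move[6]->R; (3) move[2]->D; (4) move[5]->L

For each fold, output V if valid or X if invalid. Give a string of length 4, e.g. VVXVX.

Answer: VVVX

Derivation:
Initial: DRRDDRU -> [(0, 0), (0, -1), (1, -1), (2, -1), (2, -2), (2, -3), (3, -3), (3, -2)]
Fold 1: move[6]->D => DRRDDRD VALID
Fold 2: move[6]->R => DRRDDRR VALID
Fold 3: move[2]->D => DRDDDRR VALID
Fold 4: move[5]->L => DRDDDLR INVALID (collision), skipped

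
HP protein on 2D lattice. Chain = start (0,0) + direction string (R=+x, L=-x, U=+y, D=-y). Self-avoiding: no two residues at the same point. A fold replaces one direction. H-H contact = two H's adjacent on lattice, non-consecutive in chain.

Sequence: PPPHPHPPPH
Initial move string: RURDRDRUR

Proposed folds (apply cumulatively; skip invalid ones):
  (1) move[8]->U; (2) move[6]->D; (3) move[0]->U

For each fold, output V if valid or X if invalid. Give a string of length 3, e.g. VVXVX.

Initial: RURDRDRUR -> [(0, 0), (1, 0), (1, 1), (2, 1), (2, 0), (3, 0), (3, -1), (4, -1), (4, 0), (5, 0)]
Fold 1: move[8]->U => RURDRDRUU VALID
Fold 2: move[6]->D => RURDRDDUU INVALID (collision), skipped
Fold 3: move[0]->U => UURDRDRUU VALID

Answer: VXV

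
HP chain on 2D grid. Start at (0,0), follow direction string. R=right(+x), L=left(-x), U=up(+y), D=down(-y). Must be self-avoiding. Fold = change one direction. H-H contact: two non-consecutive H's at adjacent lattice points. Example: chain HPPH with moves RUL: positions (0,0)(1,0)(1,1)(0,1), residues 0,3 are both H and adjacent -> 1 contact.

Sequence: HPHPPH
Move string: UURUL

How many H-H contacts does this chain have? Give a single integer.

Answer: 1

Derivation:
Positions: [(0, 0), (0, 1), (0, 2), (1, 2), (1, 3), (0, 3)]
H-H contact: residue 2 @(0,2) - residue 5 @(0, 3)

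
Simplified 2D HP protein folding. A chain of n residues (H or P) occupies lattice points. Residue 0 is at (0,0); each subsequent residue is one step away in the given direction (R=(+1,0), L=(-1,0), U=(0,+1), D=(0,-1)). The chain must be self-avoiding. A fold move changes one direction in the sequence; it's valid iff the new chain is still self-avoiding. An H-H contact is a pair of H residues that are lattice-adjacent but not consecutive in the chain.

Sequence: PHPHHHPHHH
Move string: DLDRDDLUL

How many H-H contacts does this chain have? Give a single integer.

Answer: 3

Derivation:
Positions: [(0, 0), (0, -1), (-1, -1), (-1, -2), (0, -2), (0, -3), (0, -4), (-1, -4), (-1, -3), (-2, -3)]
H-H contact: residue 1 @(0,-1) - residue 4 @(0, -2)
H-H contact: residue 3 @(-1,-2) - residue 8 @(-1, -3)
H-H contact: residue 5 @(0,-3) - residue 8 @(-1, -3)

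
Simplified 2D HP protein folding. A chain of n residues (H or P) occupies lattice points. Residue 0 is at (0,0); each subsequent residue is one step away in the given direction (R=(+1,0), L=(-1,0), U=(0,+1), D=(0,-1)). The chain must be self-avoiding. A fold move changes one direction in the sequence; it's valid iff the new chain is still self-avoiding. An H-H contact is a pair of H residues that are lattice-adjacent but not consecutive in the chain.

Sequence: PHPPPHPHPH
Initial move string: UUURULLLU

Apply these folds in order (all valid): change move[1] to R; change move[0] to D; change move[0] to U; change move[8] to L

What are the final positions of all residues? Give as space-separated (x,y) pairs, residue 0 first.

Answer: (0,0) (0,1) (1,1) (1,2) (2,2) (2,3) (1,3) (0,3) (-1,3) (-2,3)

Derivation:
Initial moves: UUURULLLU
Fold: move[1]->R => URURULLLU (positions: [(0, 0), (0, 1), (1, 1), (1, 2), (2, 2), (2, 3), (1, 3), (0, 3), (-1, 3), (-1, 4)])
Fold: move[0]->D => DRURULLLU (positions: [(0, 0), (0, -1), (1, -1), (1, 0), (2, 0), (2, 1), (1, 1), (0, 1), (-1, 1), (-1, 2)])
Fold: move[0]->U => URURULLLU (positions: [(0, 0), (0, 1), (1, 1), (1, 2), (2, 2), (2, 3), (1, 3), (0, 3), (-1, 3), (-1, 4)])
Fold: move[8]->L => URURULLLL (positions: [(0, 0), (0, 1), (1, 1), (1, 2), (2, 2), (2, 3), (1, 3), (0, 3), (-1, 3), (-2, 3)])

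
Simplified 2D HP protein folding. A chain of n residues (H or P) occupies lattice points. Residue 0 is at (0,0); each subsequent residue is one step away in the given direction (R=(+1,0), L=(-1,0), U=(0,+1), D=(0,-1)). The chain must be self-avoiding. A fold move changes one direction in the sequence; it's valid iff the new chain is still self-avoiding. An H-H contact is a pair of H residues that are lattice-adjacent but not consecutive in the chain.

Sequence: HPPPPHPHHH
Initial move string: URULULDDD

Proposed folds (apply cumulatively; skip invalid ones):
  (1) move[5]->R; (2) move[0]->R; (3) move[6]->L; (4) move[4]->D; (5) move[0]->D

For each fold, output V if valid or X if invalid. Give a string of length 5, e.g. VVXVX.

Initial: URULULDDD -> [(0, 0), (0, 1), (1, 1), (1, 2), (0, 2), (0, 3), (-1, 3), (-1, 2), (-1, 1), (-1, 0)]
Fold 1: move[5]->R => URULURDDD INVALID (collision), skipped
Fold 2: move[0]->R => RRULULDDD INVALID (collision), skipped
Fold 3: move[6]->L => URULULLDD VALID
Fold 4: move[4]->D => URULDLLDD INVALID (collision), skipped
Fold 5: move[0]->D => DRULULLDD INVALID (collision), skipped

Answer: XXVXX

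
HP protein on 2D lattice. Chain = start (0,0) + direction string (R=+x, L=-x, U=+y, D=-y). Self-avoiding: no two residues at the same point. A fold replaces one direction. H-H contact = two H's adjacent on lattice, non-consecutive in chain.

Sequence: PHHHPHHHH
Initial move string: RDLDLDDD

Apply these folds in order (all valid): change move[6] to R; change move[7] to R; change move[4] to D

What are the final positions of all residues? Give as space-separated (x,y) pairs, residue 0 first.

Answer: (0,0) (1,0) (1,-1) (0,-1) (0,-2) (0,-3) (0,-4) (1,-4) (2,-4)

Derivation:
Initial moves: RDLDLDDD
Fold: move[6]->R => RDLDLDRD (positions: [(0, 0), (1, 0), (1, -1), (0, -1), (0, -2), (-1, -2), (-1, -3), (0, -3), (0, -4)])
Fold: move[7]->R => RDLDLDRR (positions: [(0, 0), (1, 0), (1, -1), (0, -1), (0, -2), (-1, -2), (-1, -3), (0, -3), (1, -3)])
Fold: move[4]->D => RDLDDDRR (positions: [(0, 0), (1, 0), (1, -1), (0, -1), (0, -2), (0, -3), (0, -4), (1, -4), (2, -4)])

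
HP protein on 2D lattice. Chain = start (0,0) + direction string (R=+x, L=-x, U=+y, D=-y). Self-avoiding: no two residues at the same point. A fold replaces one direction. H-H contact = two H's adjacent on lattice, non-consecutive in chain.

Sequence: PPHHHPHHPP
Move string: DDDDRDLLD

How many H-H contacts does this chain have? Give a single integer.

Positions: [(0, 0), (0, -1), (0, -2), (0, -3), (0, -4), (1, -4), (1, -5), (0, -5), (-1, -5), (-1, -6)]
H-H contact: residue 4 @(0,-4) - residue 7 @(0, -5)

Answer: 1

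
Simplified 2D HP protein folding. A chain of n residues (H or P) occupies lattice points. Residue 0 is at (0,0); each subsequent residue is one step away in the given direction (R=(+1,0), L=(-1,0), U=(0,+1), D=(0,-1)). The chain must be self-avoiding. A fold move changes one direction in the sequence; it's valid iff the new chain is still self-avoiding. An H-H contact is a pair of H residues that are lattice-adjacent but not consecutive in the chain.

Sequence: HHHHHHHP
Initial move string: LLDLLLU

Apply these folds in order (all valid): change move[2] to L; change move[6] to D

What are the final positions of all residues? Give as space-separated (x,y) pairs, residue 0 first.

Initial moves: LLDLLLU
Fold: move[2]->L => LLLLLLU (positions: [(0, 0), (-1, 0), (-2, 0), (-3, 0), (-4, 0), (-5, 0), (-6, 0), (-6, 1)])
Fold: move[6]->D => LLLLLLD (positions: [(0, 0), (-1, 0), (-2, 0), (-3, 0), (-4, 0), (-5, 0), (-6, 0), (-6, -1)])

Answer: (0,0) (-1,0) (-2,0) (-3,0) (-4,0) (-5,0) (-6,0) (-6,-1)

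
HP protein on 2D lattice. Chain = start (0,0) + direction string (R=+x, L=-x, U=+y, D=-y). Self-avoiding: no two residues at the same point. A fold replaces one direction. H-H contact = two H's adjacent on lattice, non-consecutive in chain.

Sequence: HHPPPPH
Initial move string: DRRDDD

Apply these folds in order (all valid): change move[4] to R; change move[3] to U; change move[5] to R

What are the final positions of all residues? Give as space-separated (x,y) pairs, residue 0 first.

Initial moves: DRRDDD
Fold: move[4]->R => DRRDRD (positions: [(0, 0), (0, -1), (1, -1), (2, -1), (2, -2), (3, -2), (3, -3)])
Fold: move[3]->U => DRRURD (positions: [(0, 0), (0, -1), (1, -1), (2, -1), (2, 0), (3, 0), (3, -1)])
Fold: move[5]->R => DRRURR (positions: [(0, 0), (0, -1), (1, -1), (2, -1), (2, 0), (3, 0), (4, 0)])

Answer: (0,0) (0,-1) (1,-1) (2,-1) (2,0) (3,0) (4,0)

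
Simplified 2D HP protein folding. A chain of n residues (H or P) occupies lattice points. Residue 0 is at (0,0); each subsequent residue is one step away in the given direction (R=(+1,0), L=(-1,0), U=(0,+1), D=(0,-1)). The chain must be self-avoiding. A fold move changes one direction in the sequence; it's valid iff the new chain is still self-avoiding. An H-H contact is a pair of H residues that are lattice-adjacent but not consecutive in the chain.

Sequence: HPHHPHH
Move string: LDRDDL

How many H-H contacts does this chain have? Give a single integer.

Answer: 1

Derivation:
Positions: [(0, 0), (-1, 0), (-1, -1), (0, -1), (0, -2), (0, -3), (-1, -3)]
H-H contact: residue 0 @(0,0) - residue 3 @(0, -1)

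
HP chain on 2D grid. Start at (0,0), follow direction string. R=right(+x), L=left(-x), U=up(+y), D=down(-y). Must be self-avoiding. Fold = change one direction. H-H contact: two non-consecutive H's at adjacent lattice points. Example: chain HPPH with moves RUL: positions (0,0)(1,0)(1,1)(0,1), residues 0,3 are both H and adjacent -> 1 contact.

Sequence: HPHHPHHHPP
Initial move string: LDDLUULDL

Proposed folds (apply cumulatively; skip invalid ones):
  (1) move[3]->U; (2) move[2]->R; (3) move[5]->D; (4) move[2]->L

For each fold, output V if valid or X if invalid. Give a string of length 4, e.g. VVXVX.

Initial: LDDLUULDL -> [(0, 0), (-1, 0), (-1, -1), (-1, -2), (-2, -2), (-2, -1), (-2, 0), (-3, 0), (-3, -1), (-4, -1)]
Fold 1: move[3]->U => LDDUUULDL INVALID (collision), skipped
Fold 2: move[2]->R => LDRLUULDL INVALID (collision), skipped
Fold 3: move[5]->D => LDDLUDLDL INVALID (collision), skipped
Fold 4: move[2]->L => LDLLUULDL VALID

Answer: XXXV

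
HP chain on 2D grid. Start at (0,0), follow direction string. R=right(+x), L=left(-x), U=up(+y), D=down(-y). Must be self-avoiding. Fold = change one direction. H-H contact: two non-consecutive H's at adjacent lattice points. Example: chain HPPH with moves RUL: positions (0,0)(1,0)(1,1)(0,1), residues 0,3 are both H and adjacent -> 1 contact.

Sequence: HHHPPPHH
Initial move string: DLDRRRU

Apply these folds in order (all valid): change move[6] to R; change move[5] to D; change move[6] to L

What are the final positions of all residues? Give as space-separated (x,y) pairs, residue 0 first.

Initial moves: DLDRRRU
Fold: move[6]->R => DLDRRRR (positions: [(0, 0), (0, -1), (-1, -1), (-1, -2), (0, -2), (1, -2), (2, -2), (3, -2)])
Fold: move[5]->D => DLDRRDR (positions: [(0, 0), (0, -1), (-1, -1), (-1, -2), (0, -2), (1, -2), (1, -3), (2, -3)])
Fold: move[6]->L => DLDRRDL (positions: [(0, 0), (0, -1), (-1, -1), (-1, -2), (0, -2), (1, -2), (1, -3), (0, -3)])

Answer: (0,0) (0,-1) (-1,-1) (-1,-2) (0,-2) (1,-2) (1,-3) (0,-3)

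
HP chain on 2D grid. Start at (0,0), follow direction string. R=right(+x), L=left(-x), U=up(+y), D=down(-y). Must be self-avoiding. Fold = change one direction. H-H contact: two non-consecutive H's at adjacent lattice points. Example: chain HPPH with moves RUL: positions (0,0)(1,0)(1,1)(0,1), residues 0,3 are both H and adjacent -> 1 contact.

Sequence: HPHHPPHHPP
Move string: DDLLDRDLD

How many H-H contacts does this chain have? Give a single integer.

Answer: 1

Derivation:
Positions: [(0, 0), (0, -1), (0, -2), (-1, -2), (-2, -2), (-2, -3), (-1, -3), (-1, -4), (-2, -4), (-2, -5)]
H-H contact: residue 3 @(-1,-2) - residue 6 @(-1, -3)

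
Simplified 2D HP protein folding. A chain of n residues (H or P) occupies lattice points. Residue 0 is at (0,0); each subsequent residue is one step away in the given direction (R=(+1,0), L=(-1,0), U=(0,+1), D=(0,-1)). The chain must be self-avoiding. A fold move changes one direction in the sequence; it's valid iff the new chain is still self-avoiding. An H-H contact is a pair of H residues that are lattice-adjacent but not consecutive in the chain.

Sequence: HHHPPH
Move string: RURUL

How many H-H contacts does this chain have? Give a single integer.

Answer: 1

Derivation:
Positions: [(0, 0), (1, 0), (1, 1), (2, 1), (2, 2), (1, 2)]
H-H contact: residue 2 @(1,1) - residue 5 @(1, 2)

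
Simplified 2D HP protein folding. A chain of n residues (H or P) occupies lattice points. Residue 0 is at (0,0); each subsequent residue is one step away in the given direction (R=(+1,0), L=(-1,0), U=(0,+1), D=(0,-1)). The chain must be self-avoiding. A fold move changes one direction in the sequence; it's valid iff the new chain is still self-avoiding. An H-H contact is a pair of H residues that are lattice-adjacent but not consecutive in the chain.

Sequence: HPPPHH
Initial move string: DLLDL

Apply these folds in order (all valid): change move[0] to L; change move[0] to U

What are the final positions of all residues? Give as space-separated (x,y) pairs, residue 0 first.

Answer: (0,0) (0,1) (-1,1) (-2,1) (-2,0) (-3,0)

Derivation:
Initial moves: DLLDL
Fold: move[0]->L => LLLDL (positions: [(0, 0), (-1, 0), (-2, 0), (-3, 0), (-3, -1), (-4, -1)])
Fold: move[0]->U => ULLDL (positions: [(0, 0), (0, 1), (-1, 1), (-2, 1), (-2, 0), (-3, 0)])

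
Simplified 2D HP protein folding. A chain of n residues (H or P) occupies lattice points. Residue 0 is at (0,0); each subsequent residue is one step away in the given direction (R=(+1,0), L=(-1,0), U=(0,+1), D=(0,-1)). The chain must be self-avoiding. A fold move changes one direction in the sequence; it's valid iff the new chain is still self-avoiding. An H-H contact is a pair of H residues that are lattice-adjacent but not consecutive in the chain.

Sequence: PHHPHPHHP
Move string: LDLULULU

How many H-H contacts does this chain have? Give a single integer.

Answer: 1

Derivation:
Positions: [(0, 0), (-1, 0), (-1, -1), (-2, -1), (-2, 0), (-3, 0), (-3, 1), (-4, 1), (-4, 2)]
H-H contact: residue 1 @(-1,0) - residue 4 @(-2, 0)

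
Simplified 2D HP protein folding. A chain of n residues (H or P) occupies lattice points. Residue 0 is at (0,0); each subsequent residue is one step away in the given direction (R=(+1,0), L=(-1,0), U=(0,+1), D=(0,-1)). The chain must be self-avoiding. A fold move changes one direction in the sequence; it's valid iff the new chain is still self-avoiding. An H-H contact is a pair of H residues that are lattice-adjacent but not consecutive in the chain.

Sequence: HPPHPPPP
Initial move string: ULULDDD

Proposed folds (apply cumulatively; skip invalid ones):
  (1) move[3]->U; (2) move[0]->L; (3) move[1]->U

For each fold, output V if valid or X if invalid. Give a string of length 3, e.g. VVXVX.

Initial: ULULDDD -> [(0, 0), (0, 1), (-1, 1), (-1, 2), (-2, 2), (-2, 1), (-2, 0), (-2, -1)]
Fold 1: move[3]->U => ULUUDDD INVALID (collision), skipped
Fold 2: move[0]->L => LLULDDD VALID
Fold 3: move[1]->U => LUULDDD VALID

Answer: XVV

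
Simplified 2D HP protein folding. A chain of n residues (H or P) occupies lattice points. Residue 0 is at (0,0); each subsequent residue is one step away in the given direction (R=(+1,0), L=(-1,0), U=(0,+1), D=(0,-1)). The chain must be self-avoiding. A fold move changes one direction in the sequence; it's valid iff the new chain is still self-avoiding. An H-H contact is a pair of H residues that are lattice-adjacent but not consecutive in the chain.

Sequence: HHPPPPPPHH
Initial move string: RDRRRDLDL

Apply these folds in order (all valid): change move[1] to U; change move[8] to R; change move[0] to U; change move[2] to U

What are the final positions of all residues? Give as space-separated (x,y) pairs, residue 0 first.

Initial moves: RDRRRDLDL
Fold: move[1]->U => RURRRDLDL (positions: [(0, 0), (1, 0), (1, 1), (2, 1), (3, 1), (4, 1), (4, 0), (3, 0), (3, -1), (2, -1)])
Fold: move[8]->R => RURRRDLDR (positions: [(0, 0), (1, 0), (1, 1), (2, 1), (3, 1), (4, 1), (4, 0), (3, 0), (3, -1), (4, -1)])
Fold: move[0]->U => UURRRDLDR (positions: [(0, 0), (0, 1), (0, 2), (1, 2), (2, 2), (3, 2), (3, 1), (2, 1), (2, 0), (3, 0)])
Fold: move[2]->U => UUURRDLDR (positions: [(0, 0), (0, 1), (0, 2), (0, 3), (1, 3), (2, 3), (2, 2), (1, 2), (1, 1), (2, 1)])

Answer: (0,0) (0,1) (0,2) (0,3) (1,3) (2,3) (2,2) (1,2) (1,1) (2,1)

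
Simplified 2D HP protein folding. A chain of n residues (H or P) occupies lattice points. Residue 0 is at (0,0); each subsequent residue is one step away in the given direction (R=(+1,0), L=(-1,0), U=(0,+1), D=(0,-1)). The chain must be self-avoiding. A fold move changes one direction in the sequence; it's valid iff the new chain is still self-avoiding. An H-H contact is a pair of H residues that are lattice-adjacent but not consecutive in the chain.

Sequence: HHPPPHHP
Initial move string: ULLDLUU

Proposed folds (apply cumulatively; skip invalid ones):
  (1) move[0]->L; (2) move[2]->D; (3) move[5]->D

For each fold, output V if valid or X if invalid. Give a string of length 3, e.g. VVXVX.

Initial: ULLDLUU -> [(0, 0), (0, 1), (-1, 1), (-2, 1), (-2, 0), (-3, 0), (-3, 1), (-3, 2)]
Fold 1: move[0]->L => LLLDLUU VALID
Fold 2: move[2]->D => LLDDLUU VALID
Fold 3: move[5]->D => LLDDLDU INVALID (collision), skipped

Answer: VVX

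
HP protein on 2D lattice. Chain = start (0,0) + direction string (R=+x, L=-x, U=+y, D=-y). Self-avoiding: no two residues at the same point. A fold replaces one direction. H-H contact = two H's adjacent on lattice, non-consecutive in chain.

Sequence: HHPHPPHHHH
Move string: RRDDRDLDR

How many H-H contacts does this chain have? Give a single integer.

Positions: [(0, 0), (1, 0), (2, 0), (2, -1), (2, -2), (3, -2), (3, -3), (2, -3), (2, -4), (3, -4)]
H-H contact: residue 6 @(3,-3) - residue 9 @(3, -4)

Answer: 1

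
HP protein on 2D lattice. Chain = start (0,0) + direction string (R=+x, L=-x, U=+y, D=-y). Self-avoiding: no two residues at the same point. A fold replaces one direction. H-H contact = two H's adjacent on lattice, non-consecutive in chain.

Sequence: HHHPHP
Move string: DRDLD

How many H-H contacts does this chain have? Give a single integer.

Positions: [(0, 0), (0, -1), (1, -1), (1, -2), (0, -2), (0, -3)]
H-H contact: residue 1 @(0,-1) - residue 4 @(0, -2)

Answer: 1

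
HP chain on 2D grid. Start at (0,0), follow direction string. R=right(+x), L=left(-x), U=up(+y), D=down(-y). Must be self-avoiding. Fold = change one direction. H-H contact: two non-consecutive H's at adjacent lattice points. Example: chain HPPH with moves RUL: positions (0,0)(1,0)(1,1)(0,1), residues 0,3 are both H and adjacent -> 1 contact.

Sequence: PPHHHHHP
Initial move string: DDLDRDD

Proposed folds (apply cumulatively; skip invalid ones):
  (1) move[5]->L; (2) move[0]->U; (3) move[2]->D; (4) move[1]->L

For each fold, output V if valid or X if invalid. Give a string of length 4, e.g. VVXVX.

Initial: DDLDRDD -> [(0, 0), (0, -1), (0, -2), (-1, -2), (-1, -3), (0, -3), (0, -4), (0, -5)]
Fold 1: move[5]->L => DDLDRLD INVALID (collision), skipped
Fold 2: move[0]->U => UDLDRDD INVALID (collision), skipped
Fold 3: move[2]->D => DDDDRDD VALID
Fold 4: move[1]->L => DLDDRDD VALID

Answer: XXVV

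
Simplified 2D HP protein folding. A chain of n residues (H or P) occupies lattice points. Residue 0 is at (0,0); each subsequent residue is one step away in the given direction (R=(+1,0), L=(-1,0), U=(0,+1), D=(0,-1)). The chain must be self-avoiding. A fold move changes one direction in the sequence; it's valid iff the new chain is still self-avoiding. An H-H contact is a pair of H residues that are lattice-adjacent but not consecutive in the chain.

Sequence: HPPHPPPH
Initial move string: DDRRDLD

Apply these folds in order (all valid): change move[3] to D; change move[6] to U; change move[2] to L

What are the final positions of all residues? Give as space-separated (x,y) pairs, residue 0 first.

Answer: (0,0) (0,-1) (0,-2) (-1,-2) (-1,-3) (-1,-4) (-2,-4) (-2,-3)

Derivation:
Initial moves: DDRRDLD
Fold: move[3]->D => DDRDDLD (positions: [(0, 0), (0, -1), (0, -2), (1, -2), (1, -3), (1, -4), (0, -4), (0, -5)])
Fold: move[6]->U => DDRDDLU (positions: [(0, 0), (0, -1), (0, -2), (1, -2), (1, -3), (1, -4), (0, -4), (0, -3)])
Fold: move[2]->L => DDLDDLU (positions: [(0, 0), (0, -1), (0, -2), (-1, -2), (-1, -3), (-1, -4), (-2, -4), (-2, -3)])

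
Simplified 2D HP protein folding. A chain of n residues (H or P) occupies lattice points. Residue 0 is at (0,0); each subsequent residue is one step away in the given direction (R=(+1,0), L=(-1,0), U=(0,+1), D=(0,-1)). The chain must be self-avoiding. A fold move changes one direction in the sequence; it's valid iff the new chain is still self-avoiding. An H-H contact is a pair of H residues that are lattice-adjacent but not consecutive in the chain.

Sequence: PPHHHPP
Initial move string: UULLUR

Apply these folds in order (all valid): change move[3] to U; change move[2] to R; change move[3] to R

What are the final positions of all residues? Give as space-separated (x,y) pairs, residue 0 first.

Initial moves: UULLUR
Fold: move[3]->U => UULUUR (positions: [(0, 0), (0, 1), (0, 2), (-1, 2), (-1, 3), (-1, 4), (0, 4)])
Fold: move[2]->R => UURUUR (positions: [(0, 0), (0, 1), (0, 2), (1, 2), (1, 3), (1, 4), (2, 4)])
Fold: move[3]->R => UURRUR (positions: [(0, 0), (0, 1), (0, 2), (1, 2), (2, 2), (2, 3), (3, 3)])

Answer: (0,0) (0,1) (0,2) (1,2) (2,2) (2,3) (3,3)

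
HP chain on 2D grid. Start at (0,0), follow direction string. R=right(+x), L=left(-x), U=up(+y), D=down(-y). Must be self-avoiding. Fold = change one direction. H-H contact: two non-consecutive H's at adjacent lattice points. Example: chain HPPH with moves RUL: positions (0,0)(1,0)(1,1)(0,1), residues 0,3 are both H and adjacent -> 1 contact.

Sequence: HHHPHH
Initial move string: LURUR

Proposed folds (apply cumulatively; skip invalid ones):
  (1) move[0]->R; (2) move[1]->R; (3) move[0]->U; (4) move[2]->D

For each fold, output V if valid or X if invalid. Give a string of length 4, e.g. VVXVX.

Initial: LURUR -> [(0, 0), (-1, 0), (-1, 1), (0, 1), (0, 2), (1, 2)]
Fold 1: move[0]->R => RURUR VALID
Fold 2: move[1]->R => RRRUR VALID
Fold 3: move[0]->U => URRUR VALID
Fold 4: move[2]->D => URDUR INVALID (collision), skipped

Answer: VVVX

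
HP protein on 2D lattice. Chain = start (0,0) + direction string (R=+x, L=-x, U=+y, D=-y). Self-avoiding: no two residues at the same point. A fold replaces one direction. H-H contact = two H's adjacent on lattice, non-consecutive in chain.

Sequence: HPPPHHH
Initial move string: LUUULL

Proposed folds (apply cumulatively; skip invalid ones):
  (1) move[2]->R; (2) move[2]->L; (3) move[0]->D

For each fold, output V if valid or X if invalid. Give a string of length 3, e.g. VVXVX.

Answer: VVX

Derivation:
Initial: LUUULL -> [(0, 0), (-1, 0), (-1, 1), (-1, 2), (-1, 3), (-2, 3), (-3, 3)]
Fold 1: move[2]->R => LURULL VALID
Fold 2: move[2]->L => LULULL VALID
Fold 3: move[0]->D => DULULL INVALID (collision), skipped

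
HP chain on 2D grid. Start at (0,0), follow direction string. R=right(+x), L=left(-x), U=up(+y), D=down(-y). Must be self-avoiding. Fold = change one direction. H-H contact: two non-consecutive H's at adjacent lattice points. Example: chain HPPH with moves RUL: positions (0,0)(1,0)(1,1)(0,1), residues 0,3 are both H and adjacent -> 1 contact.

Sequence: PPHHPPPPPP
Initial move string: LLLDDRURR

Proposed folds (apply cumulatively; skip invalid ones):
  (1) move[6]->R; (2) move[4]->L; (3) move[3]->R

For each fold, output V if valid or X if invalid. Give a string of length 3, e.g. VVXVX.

Answer: VXX

Derivation:
Initial: LLLDDRURR -> [(0, 0), (-1, 0), (-2, 0), (-3, 0), (-3, -1), (-3, -2), (-2, -2), (-2, -1), (-1, -1), (0, -1)]
Fold 1: move[6]->R => LLLDDRRRR VALID
Fold 2: move[4]->L => LLLDLRRRR INVALID (collision), skipped
Fold 3: move[3]->R => LLLRDRRRR INVALID (collision), skipped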